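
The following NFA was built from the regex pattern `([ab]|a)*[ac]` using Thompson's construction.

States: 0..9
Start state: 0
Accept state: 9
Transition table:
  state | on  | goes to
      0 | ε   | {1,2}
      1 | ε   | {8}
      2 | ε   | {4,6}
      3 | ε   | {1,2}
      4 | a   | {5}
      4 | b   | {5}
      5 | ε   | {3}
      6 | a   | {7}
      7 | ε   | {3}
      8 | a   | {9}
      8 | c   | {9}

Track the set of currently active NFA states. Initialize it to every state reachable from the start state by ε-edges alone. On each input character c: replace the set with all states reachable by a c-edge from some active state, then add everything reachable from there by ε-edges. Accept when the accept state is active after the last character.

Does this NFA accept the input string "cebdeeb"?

Answer: REJECT

Trace:
initial (ε-close {0}): {0,1,2,4,6,8}
'c' @ 1: {9}  [accepting]
'e' @ 2: {}  — no active states
rest 'bdeeb' ignored (set empty)
after full input: {}  (accept=9 not in)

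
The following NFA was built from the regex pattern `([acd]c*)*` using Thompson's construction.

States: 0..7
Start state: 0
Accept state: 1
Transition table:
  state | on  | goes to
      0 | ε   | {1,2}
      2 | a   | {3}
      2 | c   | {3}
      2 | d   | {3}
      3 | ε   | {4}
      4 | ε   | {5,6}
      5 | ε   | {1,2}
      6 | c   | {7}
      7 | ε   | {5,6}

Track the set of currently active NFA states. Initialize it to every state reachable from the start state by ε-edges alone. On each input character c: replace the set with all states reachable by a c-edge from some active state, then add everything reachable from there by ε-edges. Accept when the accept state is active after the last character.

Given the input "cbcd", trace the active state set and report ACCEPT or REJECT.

Answer: REJECT

Derivation:
S₀ = ε-closure({0}) = {0,1,2}
'c' @ 1: {1,2,3,4,5,6}  [accepting]
'b' @ 2: {}  — state set empty
rest 'cd' ignored (set empty)
after full input: {}  (accept=1 not in)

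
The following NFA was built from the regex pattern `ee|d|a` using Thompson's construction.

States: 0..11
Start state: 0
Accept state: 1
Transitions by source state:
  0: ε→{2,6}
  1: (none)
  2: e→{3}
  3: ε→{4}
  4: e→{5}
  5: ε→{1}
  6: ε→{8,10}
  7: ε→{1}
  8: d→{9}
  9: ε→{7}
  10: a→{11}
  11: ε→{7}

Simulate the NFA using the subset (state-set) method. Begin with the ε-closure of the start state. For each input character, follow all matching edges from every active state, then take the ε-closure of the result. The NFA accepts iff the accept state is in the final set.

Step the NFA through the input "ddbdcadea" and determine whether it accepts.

S₀ = ε-closure({0}) = {0,2,6,8,10}
'd' @ 1: {1,7,9}  ✓accept
'd' @ 2: {}  — dead — no transitions
rest 'bdcadea' ignored (set empty)
end set {} — state 1 not in

Answer: REJECT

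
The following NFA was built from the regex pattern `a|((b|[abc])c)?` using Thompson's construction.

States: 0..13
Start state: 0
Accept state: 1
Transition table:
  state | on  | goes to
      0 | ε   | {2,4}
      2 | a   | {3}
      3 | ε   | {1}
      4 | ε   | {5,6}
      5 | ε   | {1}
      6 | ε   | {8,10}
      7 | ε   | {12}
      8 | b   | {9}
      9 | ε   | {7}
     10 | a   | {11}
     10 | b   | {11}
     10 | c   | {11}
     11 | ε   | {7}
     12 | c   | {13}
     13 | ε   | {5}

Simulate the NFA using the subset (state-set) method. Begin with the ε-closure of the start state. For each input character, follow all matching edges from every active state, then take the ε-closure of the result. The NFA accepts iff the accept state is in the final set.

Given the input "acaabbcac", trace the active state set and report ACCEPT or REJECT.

Answer: REJECT

Trace:
initial (ε-close {0}): {0,1,2,4,5,6,8,10}
'a' @ 1: {1,3,7,11,12}  [accepting]
'c' @ 2: {1,5,13}  [accepting]
'a' @ 3: {}  — no active states
rest 'abbcac' ignored (set empty)
final: {}; accept 1 not in set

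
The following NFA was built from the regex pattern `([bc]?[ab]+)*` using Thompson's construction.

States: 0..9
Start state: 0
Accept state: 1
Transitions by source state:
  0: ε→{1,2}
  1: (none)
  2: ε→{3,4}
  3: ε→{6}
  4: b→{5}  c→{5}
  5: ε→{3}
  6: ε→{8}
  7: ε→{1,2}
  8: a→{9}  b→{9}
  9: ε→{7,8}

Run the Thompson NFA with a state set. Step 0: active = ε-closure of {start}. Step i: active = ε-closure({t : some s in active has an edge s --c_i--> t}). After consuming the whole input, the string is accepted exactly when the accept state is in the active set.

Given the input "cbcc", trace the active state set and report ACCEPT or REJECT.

Answer: REJECT

Steps:
S₀ = ε-closure({0}) = {0,1,2,3,4,6,8}
'c' @ 1: {3,5,6,8}
'b' @ 2: {1,2,3,4,6,7,8,9}  (accept∈set)
'c' @ 3: {3,5,6,8}
'c' @ 4: {}  — no active states
end set {} — state 1 not in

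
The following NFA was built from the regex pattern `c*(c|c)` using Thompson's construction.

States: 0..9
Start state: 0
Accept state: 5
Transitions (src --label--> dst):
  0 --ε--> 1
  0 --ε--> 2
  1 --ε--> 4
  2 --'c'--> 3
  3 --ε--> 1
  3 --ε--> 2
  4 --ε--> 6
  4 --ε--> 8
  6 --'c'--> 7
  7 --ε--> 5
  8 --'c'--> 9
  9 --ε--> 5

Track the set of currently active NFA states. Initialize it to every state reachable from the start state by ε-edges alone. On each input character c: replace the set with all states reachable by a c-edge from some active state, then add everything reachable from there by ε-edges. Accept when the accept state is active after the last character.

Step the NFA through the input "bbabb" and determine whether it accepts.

initial (ε-close {0}): {0,1,2,4,6,8}
'b' @ 1: {}  — no active states
rest 'babb' ignored (set empty)
end set {} — state 5 not in

Answer: REJECT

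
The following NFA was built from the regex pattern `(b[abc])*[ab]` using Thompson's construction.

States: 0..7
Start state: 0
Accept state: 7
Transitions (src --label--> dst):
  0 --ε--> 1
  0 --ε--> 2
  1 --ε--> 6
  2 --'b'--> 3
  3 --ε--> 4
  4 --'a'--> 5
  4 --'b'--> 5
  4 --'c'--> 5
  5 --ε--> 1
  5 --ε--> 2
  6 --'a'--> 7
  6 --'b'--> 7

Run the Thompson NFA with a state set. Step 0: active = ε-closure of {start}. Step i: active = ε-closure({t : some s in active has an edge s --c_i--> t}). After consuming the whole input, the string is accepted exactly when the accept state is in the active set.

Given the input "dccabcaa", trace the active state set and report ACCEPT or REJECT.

Answer: REJECT

Steps:
S₀ = ε-closure({0}) = {0,1,2,6}
'd' @ 1: {}  — state set empty
rest 'ccabcaa' ignored (set empty)
end set {} — state 7 not in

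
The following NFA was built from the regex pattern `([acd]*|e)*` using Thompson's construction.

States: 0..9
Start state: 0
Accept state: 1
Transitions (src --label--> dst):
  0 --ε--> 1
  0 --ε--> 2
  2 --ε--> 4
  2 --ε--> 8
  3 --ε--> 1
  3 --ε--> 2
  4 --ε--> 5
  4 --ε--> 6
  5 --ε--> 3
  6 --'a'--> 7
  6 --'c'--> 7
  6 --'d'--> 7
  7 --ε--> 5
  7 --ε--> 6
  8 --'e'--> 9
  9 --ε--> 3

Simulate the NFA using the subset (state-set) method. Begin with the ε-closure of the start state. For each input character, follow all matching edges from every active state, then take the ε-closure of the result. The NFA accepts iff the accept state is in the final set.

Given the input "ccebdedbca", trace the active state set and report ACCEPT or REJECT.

Answer: REJECT

Trace:
start: ε-closure({0}) = {0,1,2,3,4,5,6,8}
'c' @ 1: {1,2,3,4,5,6,7,8}  [accepting]
'c' @ 2: {1,2,3,4,5,6,7,8}  [accepting]
'e' @ 3: {1,2,3,4,5,6,8,9}  [accepting]
'b' @ 4: {}  — state set empty
rest 'dedbca' ignored (set empty)
final: {}; accept 1 not in set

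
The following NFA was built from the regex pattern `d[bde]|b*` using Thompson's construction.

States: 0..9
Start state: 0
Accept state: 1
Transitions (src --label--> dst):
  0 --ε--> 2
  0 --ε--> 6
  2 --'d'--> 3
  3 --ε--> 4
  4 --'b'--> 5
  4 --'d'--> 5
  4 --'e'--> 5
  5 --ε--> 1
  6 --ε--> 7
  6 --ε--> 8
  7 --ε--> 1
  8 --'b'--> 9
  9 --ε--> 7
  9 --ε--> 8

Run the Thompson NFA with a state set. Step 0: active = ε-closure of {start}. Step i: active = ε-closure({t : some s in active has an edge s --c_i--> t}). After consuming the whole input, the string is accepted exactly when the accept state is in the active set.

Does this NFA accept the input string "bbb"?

Answer: ACCEPT

Derivation:
initial (ε-close {0}): {0,1,2,6,7,8}
'b' @ 1: {1,7,8,9}  [accepting]
'b' @ 2: {1,7,8,9}  [accepting]
'b' @ 3: {1,7,8,9}  [accepting]
end set {1,7,8,9} — state 1 in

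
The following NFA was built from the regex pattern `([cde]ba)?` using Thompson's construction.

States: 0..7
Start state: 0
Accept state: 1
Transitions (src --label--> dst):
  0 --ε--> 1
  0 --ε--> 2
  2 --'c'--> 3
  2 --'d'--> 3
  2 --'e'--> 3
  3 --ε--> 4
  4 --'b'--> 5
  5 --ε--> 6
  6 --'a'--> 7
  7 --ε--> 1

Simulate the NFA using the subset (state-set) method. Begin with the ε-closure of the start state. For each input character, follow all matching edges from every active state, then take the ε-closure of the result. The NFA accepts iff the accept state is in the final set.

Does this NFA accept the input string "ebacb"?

S₀ = ε-closure({0}) = {0,1,2}
'e' @ 1: {3,4}
'b' @ 2: {5,6}
'a' @ 3: {1,7}  ✓accept
'c' @ 4: {}  — state set empty
rest 'b' ignored (set empty)
final: {}; accept 1 not in set

Answer: REJECT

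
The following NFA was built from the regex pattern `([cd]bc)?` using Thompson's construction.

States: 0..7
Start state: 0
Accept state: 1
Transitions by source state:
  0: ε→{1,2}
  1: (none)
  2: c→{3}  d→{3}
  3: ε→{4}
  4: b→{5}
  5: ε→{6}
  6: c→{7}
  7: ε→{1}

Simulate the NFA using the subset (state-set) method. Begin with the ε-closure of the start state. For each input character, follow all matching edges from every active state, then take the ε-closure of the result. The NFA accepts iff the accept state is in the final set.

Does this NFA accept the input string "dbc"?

Answer: ACCEPT

Derivation:
initial (ε-close {0}): {0,1,2}
'd' @ 1: {3,4}
'b' @ 2: {5,6}
'c' @ 3: {1,7}  (accept∈set)
end set {1,7} — state 1 in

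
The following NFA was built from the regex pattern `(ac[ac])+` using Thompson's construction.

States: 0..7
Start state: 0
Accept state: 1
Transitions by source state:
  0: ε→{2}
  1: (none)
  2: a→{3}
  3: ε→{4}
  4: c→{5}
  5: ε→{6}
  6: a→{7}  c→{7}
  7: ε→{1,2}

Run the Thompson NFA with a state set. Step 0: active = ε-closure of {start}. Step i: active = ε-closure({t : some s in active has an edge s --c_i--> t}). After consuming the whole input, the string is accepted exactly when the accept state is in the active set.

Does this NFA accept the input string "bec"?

Answer: REJECT

Trace:
start: ε-closure({0}) = {0,2}
'b' @ 1: {}  — state set empty
rest 'ec' ignored (set empty)
end set {} — state 1 not in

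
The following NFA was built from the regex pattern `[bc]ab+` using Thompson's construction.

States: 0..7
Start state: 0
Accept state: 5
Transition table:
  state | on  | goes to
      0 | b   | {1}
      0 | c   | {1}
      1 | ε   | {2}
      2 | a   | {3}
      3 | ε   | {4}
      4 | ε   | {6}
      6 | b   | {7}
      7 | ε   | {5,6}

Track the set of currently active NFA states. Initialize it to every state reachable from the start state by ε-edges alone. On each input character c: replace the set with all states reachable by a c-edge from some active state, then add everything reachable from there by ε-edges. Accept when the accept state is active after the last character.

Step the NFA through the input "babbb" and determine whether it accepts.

Answer: ACCEPT

Derivation:
S₀ = ε-closure({0}) = {0}
'b' @ 1: {1,2}
'a' @ 2: {3,4,6}
'b' @ 3: {5,6,7}  ✓accept
'b' @ 4: {5,6,7}  ✓accept
'b' @ 5: {5,6,7}  ✓accept
end set {5,6,7} — state 5 in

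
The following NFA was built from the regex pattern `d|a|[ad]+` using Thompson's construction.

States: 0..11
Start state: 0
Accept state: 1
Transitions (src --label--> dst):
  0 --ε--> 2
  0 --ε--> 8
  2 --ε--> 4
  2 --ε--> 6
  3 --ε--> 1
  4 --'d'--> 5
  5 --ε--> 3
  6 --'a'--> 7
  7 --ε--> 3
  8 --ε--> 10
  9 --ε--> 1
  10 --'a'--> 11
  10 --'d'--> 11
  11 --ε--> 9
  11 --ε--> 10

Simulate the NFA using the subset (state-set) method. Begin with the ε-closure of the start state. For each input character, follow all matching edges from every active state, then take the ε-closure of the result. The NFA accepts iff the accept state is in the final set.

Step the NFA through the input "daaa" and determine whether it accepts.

initial (ε-close {0}): {0,2,4,6,8,10}
'd' @ 1: {1,3,5,9,10,11}  [accepting]
'a' @ 2: {1,9,10,11}  [accepting]
'a' @ 3: {1,9,10,11}  [accepting]
'a' @ 4: {1,9,10,11}  [accepting]
end set {1,9,10,11} — state 1 in

Answer: ACCEPT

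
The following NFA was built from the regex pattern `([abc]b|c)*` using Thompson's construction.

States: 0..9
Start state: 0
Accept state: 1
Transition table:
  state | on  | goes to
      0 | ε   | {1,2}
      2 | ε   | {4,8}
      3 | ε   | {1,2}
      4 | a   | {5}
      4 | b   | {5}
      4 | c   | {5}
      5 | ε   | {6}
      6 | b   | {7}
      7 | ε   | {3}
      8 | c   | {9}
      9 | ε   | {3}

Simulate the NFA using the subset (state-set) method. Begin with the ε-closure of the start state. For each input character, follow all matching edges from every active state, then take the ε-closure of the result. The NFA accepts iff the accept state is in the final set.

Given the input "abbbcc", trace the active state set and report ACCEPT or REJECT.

S₀ = ε-closure({0}) = {0,1,2,4,8}
'a' @ 1: {5,6}
'b' @ 2: {1,2,3,4,7,8}  (accept∈set)
'b' @ 3: {5,6}
'b' @ 4: {1,2,3,4,7,8}  (accept∈set)
'c' @ 5: {1,2,3,4,5,6,8,9}  (accept∈set)
'c' @ 6: {1,2,3,4,5,6,8,9}  (accept∈set)
final: {1,2,3,4,5,6,8,9}; accept 1 in set

Answer: ACCEPT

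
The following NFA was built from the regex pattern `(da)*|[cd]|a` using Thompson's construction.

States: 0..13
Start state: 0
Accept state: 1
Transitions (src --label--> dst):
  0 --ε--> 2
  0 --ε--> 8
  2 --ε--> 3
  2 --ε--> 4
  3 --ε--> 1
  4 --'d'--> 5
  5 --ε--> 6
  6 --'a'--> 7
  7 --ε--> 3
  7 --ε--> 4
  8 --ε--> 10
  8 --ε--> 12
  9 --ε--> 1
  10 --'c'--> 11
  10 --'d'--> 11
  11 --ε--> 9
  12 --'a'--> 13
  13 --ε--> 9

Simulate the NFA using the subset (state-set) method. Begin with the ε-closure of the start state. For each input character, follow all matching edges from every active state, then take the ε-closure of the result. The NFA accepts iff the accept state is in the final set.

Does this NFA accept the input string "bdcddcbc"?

Answer: REJECT

Steps:
S₀ = ε-closure({0}) = {0,1,2,3,4,8,10,12}
'b' @ 1: {}  — state set empty
rest 'dcddcbc' ignored (set empty)
end set {} — state 1 not in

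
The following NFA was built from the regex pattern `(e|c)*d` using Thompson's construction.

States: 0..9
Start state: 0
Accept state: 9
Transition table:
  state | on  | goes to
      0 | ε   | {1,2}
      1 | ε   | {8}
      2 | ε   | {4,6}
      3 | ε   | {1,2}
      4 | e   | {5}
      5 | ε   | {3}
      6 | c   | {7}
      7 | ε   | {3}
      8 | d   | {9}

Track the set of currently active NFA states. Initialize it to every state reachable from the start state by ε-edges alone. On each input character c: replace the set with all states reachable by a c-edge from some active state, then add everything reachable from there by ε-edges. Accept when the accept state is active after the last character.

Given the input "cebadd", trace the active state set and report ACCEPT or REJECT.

initial (ε-close {0}): {0,1,2,4,6,8}
'c' @ 1: {1,2,3,4,6,7,8}
'e' @ 2: {1,2,3,4,5,6,8}
'b' @ 3: {}  — no active states
rest 'add' ignored (set empty)
final: {}; accept 9 not in set

Answer: REJECT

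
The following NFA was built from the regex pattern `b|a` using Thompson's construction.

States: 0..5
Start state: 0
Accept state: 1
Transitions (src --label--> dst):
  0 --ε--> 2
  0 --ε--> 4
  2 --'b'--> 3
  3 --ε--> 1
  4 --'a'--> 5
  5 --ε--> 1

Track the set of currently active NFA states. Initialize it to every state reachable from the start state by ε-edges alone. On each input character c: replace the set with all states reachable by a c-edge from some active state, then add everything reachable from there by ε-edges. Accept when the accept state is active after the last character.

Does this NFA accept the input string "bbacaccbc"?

initial (ε-close {0}): {0,2,4}
'b' @ 1: {1,3}  (accept∈set)
'b' @ 2: {}  — no active states
rest 'acaccbc' ignored (set empty)
after full input: {}  (accept=1 not in)

Answer: REJECT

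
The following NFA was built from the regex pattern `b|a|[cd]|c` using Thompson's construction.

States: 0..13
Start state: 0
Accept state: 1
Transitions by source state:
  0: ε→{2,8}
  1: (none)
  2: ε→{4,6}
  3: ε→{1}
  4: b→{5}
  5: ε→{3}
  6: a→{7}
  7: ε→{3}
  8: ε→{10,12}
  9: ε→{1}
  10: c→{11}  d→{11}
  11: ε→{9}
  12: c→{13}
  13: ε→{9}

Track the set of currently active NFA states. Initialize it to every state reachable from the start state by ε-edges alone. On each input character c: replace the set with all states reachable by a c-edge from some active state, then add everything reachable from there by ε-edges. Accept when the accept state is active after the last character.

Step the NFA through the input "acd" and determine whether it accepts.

Answer: REJECT

Derivation:
start: ε-closure({0}) = {0,2,4,6,8,10,12}
'a' @ 1: {1,3,7}  ✓accept
'c' @ 2: {}  — dead — no transitions
rest 'd' ignored (set empty)
final: {}; accept 1 not in set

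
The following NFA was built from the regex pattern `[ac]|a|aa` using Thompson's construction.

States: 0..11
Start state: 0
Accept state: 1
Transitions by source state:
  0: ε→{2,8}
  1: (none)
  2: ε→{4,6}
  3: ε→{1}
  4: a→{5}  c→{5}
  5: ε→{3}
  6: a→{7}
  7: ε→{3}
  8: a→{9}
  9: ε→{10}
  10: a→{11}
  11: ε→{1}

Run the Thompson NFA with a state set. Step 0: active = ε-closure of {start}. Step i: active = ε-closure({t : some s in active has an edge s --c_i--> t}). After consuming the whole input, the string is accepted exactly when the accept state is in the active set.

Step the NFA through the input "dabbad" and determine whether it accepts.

Answer: REJECT

Trace:
start: ε-closure({0}) = {0,2,4,6,8}
'd' @ 1: {}  — state set empty
rest 'abbad' ignored (set empty)
final: {}; accept 1 not in set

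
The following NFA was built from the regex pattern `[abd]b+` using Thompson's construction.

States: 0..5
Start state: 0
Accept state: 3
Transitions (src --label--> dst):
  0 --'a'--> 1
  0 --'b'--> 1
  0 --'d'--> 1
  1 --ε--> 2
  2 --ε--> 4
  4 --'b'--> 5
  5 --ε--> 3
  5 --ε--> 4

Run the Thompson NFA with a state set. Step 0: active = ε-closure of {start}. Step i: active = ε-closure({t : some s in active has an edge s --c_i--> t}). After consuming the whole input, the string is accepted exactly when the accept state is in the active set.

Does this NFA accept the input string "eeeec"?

start: ε-closure({0}) = {0}
'e' @ 1: {}  — state set empty
rest 'eeec' ignored (set empty)
end set {} — state 3 not in

Answer: REJECT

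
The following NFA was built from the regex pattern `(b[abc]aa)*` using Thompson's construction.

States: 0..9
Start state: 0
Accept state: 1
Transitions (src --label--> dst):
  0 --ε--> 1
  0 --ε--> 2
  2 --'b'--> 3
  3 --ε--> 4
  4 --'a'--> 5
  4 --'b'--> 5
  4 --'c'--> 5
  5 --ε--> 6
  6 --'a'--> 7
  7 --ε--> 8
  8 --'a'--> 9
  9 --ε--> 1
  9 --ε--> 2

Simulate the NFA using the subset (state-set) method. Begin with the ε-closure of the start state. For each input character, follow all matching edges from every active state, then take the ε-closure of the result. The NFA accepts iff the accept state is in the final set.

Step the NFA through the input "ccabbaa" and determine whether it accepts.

Answer: REJECT

Steps:
initial (ε-close {0}): {0,1,2}
'c' @ 1: {}  — no active states
rest 'cabbaa' ignored (set empty)
after full input: {}  (accept=1 not in)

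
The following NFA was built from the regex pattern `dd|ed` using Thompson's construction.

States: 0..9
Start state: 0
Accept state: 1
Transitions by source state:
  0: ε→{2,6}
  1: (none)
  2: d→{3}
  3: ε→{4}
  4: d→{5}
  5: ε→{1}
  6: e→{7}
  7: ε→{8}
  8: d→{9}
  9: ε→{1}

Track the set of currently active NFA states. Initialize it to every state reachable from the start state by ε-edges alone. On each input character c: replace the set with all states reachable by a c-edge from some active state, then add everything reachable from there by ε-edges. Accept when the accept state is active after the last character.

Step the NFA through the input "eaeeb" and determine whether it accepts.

start: ε-closure({0}) = {0,2,6}
'e' @ 1: {7,8}
'a' @ 2: {}  — state set empty
rest 'eeb' ignored (set empty)
final: {}; accept 1 not in set

Answer: REJECT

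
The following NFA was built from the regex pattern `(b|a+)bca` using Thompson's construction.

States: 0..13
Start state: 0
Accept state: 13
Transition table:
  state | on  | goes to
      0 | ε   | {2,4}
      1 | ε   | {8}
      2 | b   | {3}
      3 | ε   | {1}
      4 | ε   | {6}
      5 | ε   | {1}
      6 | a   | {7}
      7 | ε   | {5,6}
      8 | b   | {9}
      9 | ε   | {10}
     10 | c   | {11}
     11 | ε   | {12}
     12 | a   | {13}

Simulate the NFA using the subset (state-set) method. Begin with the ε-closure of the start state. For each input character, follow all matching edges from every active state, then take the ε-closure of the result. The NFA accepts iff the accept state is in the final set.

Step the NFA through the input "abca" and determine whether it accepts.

initial (ε-close {0}): {0,2,4,6}
'a' @ 1: {1,5,6,7,8}
'b' @ 2: {9,10}
'c' @ 3: {11,12}
'a' @ 4: {13}  ✓accept
end set {13} — state 13 in

Answer: ACCEPT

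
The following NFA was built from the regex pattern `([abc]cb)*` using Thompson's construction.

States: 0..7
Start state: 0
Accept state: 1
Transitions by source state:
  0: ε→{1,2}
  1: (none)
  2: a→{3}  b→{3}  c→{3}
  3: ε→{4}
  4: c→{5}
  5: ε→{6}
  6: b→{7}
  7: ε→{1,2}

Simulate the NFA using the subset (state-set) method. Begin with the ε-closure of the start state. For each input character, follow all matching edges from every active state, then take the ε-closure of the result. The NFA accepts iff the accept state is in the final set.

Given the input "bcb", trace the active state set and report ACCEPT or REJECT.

S₀ = ε-closure({0}) = {0,1,2}
'b' @ 1: {3,4}
'c' @ 2: {5,6}
'b' @ 3: {1,2,7}  (accept∈set)
end set {1,2,7} — state 1 in

Answer: ACCEPT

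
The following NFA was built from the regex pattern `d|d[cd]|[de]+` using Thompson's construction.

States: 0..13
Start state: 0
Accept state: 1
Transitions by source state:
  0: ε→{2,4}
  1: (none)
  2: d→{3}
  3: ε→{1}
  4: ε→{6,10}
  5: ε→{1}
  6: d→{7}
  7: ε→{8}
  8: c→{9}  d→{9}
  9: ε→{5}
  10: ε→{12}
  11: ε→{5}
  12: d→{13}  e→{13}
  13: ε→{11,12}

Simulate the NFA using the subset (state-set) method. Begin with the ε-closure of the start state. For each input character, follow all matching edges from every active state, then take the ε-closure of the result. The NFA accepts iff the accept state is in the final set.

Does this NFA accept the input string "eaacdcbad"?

Answer: REJECT

Trace:
start: ε-closure({0}) = {0,2,4,6,10,12}
'e' @ 1: {1,5,11,12,13}  (accept∈set)
'a' @ 2: {}  — state set empty
rest 'acdcbad' ignored (set empty)
after full input: {}  (accept=1 not in)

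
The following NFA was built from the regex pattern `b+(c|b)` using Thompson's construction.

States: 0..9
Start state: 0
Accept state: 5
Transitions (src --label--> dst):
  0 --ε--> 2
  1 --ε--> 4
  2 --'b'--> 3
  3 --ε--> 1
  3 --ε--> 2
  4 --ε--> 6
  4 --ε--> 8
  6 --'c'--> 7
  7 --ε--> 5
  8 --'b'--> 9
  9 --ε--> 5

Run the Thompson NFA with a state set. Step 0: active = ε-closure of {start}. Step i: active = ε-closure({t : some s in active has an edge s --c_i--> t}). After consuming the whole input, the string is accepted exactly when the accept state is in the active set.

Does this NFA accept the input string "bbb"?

S₀ = ε-closure({0}) = {0,2}
'b' @ 1: {1,2,3,4,6,8}
'b' @ 2: {1,2,3,4,5,6,8,9}  ✓accept
'b' @ 3: {1,2,3,4,5,6,8,9}  ✓accept
after full input: {1,2,3,4,5,6,8,9}  (accept=5 in)

Answer: ACCEPT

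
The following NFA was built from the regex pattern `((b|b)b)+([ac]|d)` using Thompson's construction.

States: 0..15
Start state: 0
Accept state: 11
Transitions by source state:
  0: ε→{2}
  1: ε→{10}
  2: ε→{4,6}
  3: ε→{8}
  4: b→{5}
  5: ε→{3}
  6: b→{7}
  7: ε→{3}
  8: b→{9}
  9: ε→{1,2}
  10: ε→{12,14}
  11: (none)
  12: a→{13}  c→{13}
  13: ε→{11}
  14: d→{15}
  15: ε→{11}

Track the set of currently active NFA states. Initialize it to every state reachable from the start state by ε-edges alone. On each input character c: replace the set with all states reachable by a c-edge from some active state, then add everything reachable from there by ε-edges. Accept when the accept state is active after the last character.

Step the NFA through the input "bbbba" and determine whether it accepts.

Answer: ACCEPT

Steps:
S₀ = ε-closure({0}) = {0,2,4,6}
'b' @ 1: {3,5,7,8}
'b' @ 2: {1,2,4,6,9,10,12,14}
'b' @ 3: {3,5,7,8}
'b' @ 4: {1,2,4,6,9,10,12,14}
'a' @ 5: {11,13}  [accepting]
final: {11,13}; accept 11 in set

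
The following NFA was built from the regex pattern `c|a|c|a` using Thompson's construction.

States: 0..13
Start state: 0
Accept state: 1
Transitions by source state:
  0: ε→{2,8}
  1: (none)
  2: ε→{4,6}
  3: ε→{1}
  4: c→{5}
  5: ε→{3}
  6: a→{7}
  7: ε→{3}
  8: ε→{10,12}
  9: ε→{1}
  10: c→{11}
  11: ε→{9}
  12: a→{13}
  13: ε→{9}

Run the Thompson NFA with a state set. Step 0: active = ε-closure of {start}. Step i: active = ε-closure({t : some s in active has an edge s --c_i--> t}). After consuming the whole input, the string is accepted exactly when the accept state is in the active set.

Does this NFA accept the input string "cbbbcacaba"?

S₀ = ε-closure({0}) = {0,2,4,6,8,10,12}
'c' @ 1: {1,3,5,9,11}  ✓accept
'b' @ 2: {}  — state set empty
rest 'bbcacaba' ignored (set empty)
after full input: {}  (accept=1 not in)

Answer: REJECT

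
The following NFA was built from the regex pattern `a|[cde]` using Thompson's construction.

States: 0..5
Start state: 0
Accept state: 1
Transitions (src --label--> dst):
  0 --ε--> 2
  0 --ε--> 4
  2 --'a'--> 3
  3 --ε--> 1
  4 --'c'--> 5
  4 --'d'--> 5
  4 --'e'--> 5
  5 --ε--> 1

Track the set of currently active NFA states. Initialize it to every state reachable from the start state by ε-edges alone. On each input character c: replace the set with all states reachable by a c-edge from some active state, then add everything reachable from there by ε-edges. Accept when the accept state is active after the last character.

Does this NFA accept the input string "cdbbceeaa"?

Answer: REJECT

Steps:
initial (ε-close {0}): {0,2,4}
'c' @ 1: {1,5}  [accepting]
'd' @ 2: {}  — dead — no transitions
rest 'bbceeaa' ignored (set empty)
final: {}; accept 1 not in set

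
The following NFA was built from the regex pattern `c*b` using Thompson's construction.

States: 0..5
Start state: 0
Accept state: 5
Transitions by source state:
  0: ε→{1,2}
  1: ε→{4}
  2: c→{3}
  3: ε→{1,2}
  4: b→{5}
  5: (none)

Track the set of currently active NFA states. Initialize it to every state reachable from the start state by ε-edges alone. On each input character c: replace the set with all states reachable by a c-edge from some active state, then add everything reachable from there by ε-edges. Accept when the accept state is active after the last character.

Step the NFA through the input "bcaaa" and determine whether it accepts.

start: ε-closure({0}) = {0,1,2,4}
'b' @ 1: {5}  (accept∈set)
'c' @ 2: {}  — state set empty
rest 'aaa' ignored (set empty)
after full input: {}  (accept=5 not in)

Answer: REJECT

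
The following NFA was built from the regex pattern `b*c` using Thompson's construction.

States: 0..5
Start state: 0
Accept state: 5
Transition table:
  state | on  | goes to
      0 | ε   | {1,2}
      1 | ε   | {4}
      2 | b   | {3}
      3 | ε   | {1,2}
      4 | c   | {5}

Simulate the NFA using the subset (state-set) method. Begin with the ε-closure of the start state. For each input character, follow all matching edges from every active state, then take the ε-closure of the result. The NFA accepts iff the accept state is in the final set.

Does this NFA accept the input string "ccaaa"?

initial (ε-close {0}): {0,1,2,4}
'c' @ 1: {5}  ✓accept
'c' @ 2: {}  — dead — no transitions
rest 'aaa' ignored (set empty)
end set {} — state 5 not in

Answer: REJECT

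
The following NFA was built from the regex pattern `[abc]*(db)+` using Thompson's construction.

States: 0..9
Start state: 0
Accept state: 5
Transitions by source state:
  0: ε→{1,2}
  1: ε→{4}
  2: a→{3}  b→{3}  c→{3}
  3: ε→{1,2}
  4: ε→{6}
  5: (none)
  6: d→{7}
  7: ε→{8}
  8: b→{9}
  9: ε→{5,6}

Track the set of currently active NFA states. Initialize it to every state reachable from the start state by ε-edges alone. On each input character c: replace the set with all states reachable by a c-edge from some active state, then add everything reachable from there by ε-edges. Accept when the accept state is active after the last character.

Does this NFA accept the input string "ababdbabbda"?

Answer: REJECT

Trace:
start: ε-closure({0}) = {0,1,2,4,6}
'a' @ 1: {1,2,3,4,6}
'b' @ 2: {1,2,3,4,6}
'a' @ 3: {1,2,3,4,6}
'b' @ 4: {1,2,3,4,6}
'd' @ 5: {7,8}
'b' @ 6: {5,6,9}  (accept∈set)
'a' @ 7: {}  — dead — no transitions
rest 'bbda' ignored (set empty)
after full input: {}  (accept=5 not in)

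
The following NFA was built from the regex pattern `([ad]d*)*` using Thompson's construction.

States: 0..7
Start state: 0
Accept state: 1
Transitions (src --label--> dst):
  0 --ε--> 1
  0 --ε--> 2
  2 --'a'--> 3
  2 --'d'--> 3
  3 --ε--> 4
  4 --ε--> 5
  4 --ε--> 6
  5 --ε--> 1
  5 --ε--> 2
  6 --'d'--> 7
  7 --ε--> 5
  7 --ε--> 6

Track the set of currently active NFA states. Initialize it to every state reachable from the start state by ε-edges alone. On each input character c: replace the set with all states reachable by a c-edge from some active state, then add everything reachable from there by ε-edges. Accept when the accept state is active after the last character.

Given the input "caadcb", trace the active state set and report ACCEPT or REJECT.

start: ε-closure({0}) = {0,1,2}
'c' @ 1: {}  — state set empty
rest 'aadcb' ignored (set empty)
end set {} — state 1 not in

Answer: REJECT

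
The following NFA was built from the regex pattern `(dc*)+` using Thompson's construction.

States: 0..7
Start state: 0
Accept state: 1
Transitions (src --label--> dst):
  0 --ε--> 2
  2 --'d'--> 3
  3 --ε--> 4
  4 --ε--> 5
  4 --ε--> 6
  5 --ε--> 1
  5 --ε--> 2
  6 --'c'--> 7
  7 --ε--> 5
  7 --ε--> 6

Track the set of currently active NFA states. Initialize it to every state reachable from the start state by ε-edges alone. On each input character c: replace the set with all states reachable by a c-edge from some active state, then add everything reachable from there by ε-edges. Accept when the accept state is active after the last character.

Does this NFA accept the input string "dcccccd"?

Answer: ACCEPT

Derivation:
S₀ = ε-closure({0}) = {0,2}
'd' @ 1: {1,2,3,4,5,6}  (accept∈set)
'c' @ 2: {1,2,5,6,7}  (accept∈set)
'c' @ 3: {1,2,5,6,7}  (accept∈set)
'c' @ 4: {1,2,5,6,7}  (accept∈set)
'c' @ 5: {1,2,5,6,7}  (accept∈set)
'c' @ 6: {1,2,5,6,7}  (accept∈set)
'd' @ 7: {1,2,3,4,5,6}  (accept∈set)
end set {1,2,3,4,5,6} — state 1 in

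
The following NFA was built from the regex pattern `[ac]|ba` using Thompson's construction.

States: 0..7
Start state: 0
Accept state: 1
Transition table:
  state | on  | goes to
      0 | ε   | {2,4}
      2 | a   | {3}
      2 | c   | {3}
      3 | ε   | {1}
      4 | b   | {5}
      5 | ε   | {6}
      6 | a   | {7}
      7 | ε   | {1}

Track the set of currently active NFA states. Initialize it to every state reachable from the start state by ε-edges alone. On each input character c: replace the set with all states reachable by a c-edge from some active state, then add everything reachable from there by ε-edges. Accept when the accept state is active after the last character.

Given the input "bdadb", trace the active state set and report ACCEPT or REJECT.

Answer: REJECT

Steps:
initial (ε-close {0}): {0,2,4}
'b' @ 1: {5,6}
'd' @ 2: {}  — state set empty
rest 'adb' ignored (set empty)
final: {}; accept 1 not in set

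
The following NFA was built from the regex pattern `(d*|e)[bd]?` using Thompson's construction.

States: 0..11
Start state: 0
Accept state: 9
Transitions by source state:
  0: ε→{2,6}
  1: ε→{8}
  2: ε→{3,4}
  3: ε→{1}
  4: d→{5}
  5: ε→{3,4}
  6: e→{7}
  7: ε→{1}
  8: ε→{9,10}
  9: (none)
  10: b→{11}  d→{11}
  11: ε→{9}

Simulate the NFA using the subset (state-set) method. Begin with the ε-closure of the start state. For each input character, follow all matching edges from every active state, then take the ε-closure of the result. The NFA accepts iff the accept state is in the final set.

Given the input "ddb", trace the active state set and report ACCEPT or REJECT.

start: ε-closure({0}) = {0,1,2,3,4,6,8,9,10}
'd' @ 1: {1,3,4,5,8,9,10,11}  [accepting]
'd' @ 2: {1,3,4,5,8,9,10,11}  [accepting]
'b' @ 3: {9,11}  [accepting]
end set {9,11} — state 9 in

Answer: ACCEPT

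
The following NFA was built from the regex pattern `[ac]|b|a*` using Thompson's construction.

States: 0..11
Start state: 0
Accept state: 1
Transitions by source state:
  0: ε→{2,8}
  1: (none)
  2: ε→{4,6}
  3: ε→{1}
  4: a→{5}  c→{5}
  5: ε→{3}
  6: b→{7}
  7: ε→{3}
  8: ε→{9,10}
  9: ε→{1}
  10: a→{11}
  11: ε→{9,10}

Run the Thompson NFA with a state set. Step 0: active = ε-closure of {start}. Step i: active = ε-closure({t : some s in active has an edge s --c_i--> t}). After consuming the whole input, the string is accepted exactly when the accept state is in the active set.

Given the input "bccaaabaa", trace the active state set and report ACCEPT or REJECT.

initial (ε-close {0}): {0,1,2,4,6,8,9,10}
'b' @ 1: {1,3,7}  (accept∈set)
'c' @ 2: {}  — state set empty
rest 'caaabaa' ignored (set empty)
end set {} — state 1 not in

Answer: REJECT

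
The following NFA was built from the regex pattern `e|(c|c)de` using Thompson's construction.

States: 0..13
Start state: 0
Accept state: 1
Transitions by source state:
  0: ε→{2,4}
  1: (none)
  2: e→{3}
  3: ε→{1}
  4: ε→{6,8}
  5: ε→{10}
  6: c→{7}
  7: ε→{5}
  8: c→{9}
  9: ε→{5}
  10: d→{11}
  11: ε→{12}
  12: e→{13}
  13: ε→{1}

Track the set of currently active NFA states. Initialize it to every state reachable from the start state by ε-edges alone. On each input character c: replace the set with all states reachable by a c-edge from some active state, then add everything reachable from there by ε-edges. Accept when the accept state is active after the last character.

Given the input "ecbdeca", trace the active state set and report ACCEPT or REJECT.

S₀ = ε-closure({0}) = {0,2,4,6,8}
'e' @ 1: {1,3}  (accept∈set)
'c' @ 2: {}  — dead — no transitions
rest 'bdeca' ignored (set empty)
final: {}; accept 1 not in set

Answer: REJECT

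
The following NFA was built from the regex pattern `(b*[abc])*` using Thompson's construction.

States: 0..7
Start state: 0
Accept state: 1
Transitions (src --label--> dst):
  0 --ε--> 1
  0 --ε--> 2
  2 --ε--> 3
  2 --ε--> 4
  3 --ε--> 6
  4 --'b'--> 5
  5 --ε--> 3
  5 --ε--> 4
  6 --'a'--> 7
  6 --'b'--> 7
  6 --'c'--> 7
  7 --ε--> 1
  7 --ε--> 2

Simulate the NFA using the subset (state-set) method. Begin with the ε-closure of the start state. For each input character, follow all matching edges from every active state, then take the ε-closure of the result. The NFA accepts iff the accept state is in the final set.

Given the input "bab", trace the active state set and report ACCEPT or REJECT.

Answer: ACCEPT

Trace:
initial (ε-close {0}): {0,1,2,3,4,6}
'b' @ 1: {1,2,3,4,5,6,7}  [accepting]
'a' @ 2: {1,2,3,4,6,7}  [accepting]
'b' @ 3: {1,2,3,4,5,6,7}  [accepting]
final: {1,2,3,4,5,6,7}; accept 1 in set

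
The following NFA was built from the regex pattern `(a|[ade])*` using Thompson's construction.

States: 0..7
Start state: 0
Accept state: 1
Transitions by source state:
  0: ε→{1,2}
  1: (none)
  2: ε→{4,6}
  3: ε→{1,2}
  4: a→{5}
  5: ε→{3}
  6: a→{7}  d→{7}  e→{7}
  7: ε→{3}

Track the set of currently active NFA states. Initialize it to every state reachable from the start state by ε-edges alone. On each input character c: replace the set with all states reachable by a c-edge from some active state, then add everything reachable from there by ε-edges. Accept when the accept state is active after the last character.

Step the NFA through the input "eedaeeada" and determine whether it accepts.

Answer: ACCEPT

Steps:
initial (ε-close {0}): {0,1,2,4,6}
'e' @ 1: {1,2,3,4,6,7}  ✓accept
'e' @ 2: {1,2,3,4,6,7}  ✓accept
'd' @ 3: {1,2,3,4,6,7}  ✓accept
'a' @ 4: {1,2,3,4,5,6,7}  ✓accept
'e' @ 5: {1,2,3,4,6,7}  ✓accept
'e' @ 6: {1,2,3,4,6,7}  ✓accept
'a' @ 7: {1,2,3,4,5,6,7}  ✓accept
'd' @ 8: {1,2,3,4,6,7}  ✓accept
'a' @ 9: {1,2,3,4,5,6,7}  ✓accept
final: {1,2,3,4,5,6,7}; accept 1 in set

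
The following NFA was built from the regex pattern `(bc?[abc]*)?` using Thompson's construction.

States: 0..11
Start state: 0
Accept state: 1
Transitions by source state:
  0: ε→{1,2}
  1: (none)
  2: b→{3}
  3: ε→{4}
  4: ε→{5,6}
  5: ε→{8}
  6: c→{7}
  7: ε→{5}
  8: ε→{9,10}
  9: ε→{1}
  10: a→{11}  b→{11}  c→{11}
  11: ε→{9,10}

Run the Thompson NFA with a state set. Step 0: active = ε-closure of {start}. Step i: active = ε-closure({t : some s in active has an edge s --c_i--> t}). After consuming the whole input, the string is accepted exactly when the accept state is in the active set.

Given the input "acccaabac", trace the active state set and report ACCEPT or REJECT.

Answer: REJECT

Steps:
start: ε-closure({0}) = {0,1,2}
'a' @ 1: {}  — dead — no transitions
rest 'cccaabac' ignored (set empty)
final: {}; accept 1 not in set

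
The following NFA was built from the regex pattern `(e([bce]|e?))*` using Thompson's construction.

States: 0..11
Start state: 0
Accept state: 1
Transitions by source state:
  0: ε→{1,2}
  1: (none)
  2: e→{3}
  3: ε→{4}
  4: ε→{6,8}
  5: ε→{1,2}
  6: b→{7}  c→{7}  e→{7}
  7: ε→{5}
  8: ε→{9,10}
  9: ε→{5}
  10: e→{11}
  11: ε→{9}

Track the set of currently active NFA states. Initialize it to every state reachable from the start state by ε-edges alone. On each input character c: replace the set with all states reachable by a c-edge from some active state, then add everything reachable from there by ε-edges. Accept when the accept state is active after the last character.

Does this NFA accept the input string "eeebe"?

Answer: ACCEPT

Steps:
S₀ = ε-closure({0}) = {0,1,2}
'e' @ 1: {1,2,3,4,5,6,8,9,10}  ✓accept
'e' @ 2: {1,2,3,4,5,6,7,8,9,10,11}  ✓accept
'e' @ 3: {1,2,3,4,5,6,7,8,9,10,11}  ✓accept
'b' @ 4: {1,2,5,7}  ✓accept
'e' @ 5: {1,2,3,4,5,6,8,9,10}  ✓accept
after full input: {1,2,3,4,5,6,8,9,10}  (accept=1 in)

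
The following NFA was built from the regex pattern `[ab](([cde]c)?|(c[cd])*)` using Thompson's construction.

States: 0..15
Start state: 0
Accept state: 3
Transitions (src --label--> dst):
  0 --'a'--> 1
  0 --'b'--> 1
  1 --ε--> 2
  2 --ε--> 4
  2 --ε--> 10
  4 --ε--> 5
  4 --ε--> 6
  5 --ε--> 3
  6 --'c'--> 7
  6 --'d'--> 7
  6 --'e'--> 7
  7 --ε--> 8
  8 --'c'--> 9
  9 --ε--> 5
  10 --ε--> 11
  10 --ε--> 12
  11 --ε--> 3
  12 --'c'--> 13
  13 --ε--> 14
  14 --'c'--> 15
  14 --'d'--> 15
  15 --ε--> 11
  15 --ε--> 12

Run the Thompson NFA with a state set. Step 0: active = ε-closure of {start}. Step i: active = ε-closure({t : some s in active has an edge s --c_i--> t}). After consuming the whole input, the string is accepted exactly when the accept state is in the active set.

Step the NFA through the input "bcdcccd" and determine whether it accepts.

Answer: ACCEPT

Derivation:
S₀ = ε-closure({0}) = {0}
'b' @ 1: {1,2,3,4,5,6,10,11,12}  (accept∈set)
'c' @ 2: {7,8,13,14}
'd' @ 3: {3,11,12,15}  (accept∈set)
'c' @ 4: {13,14}
'c' @ 5: {3,11,12,15}  (accept∈set)
'c' @ 6: {13,14}
'd' @ 7: {3,11,12,15}  (accept∈set)
final: {3,11,12,15}; accept 3 in set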